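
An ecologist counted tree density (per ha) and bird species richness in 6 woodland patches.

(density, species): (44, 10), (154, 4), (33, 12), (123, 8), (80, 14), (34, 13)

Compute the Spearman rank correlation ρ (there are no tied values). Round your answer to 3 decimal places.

-0.600

Rank density: 3, 6, 1, 5, 4, 2
Rank species: 3, 1, 4, 2, 6, 5
d = rank(density) − rank(species): 0, 5, -3, 3, -2, -3; Σd² = 56
ρ = 1 − 6Σd² / [n(n²−1)] = 1 − 6×56 / (6×35) = 1 − 336/210 ≈ -0.600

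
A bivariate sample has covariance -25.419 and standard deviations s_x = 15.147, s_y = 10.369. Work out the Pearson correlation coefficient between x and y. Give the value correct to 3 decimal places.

r = Cov(x,y) / (s_x · s_y) = -25.419 / (15.147 × 10.369)
  = -25.419 / 157.0592 ≈ -0.162

-0.162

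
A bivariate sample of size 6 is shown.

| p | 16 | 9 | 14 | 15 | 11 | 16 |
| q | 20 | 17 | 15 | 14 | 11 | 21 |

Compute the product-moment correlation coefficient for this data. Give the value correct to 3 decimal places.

0.496

n = 6, Σp = 81, Σq = 98, Σp² = 1135, Σq² = 1672, Σpq = 1350
nΣpq − ΣpΣq = 8100 − 7938 = 162
nΣp² − (Σp)² = 6810 − 6561 = 249; nΣq² − (Σq)² = 10032 − 9604 = 428
r = 162 / √(249 × 428) = 162 / 326.4537 ≈ 0.496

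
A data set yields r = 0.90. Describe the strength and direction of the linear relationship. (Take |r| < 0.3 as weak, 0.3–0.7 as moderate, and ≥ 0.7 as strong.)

strong positive

r = 0.90 > 0 so the relationship is positive.
|r| = 0.90, which falls in the strong range.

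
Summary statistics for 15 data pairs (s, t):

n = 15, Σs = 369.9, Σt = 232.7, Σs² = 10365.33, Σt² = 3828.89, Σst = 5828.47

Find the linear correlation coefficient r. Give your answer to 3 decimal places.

0.173

r = (nΣst − ΣsΣt) / √[(nΣs² − (Σs)²)(nΣt² − (Σt)²)]
Numerator: 15×5828.47 − 369.9×232.7 = 1351.32
Denominator: √[(155479.95 − 136826.01)(57433.35 − 54149.29)] = √[18653.94 × 3284.06] = 7826.9188
r = 1351.32 / 7826.9188 ≈ 0.173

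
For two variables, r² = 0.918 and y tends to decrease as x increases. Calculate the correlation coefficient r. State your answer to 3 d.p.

-0.958

|r| = √0.918 = 0.958
The association is negative, so r = −0.958.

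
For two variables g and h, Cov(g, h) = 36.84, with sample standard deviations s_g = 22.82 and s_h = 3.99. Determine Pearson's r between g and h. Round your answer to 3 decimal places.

r = Cov(g,h) / (s_g · s_h) = 36.84 / (22.82 × 3.99)
  = 36.84 / 91.0518 ≈ 0.405

0.405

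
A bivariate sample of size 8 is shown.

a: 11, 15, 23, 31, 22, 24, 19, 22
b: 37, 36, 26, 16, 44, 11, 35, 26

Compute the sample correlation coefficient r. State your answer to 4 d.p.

n = 8, Σa = 167, Σb = 231, Σa² = 3741, Σb² = 7555, Σab = 4510
nΣab − ΣaΣb = 36080 − 38577 = -2497
nΣa² − (Σa)² = 29928 − 27889 = 2039; nΣb² − (Σb)² = 60440 − 53361 = 7079
r = -2497 / √(2039 × 7079) = -2497 / 3799.2211 ≈ -0.6572

-0.6572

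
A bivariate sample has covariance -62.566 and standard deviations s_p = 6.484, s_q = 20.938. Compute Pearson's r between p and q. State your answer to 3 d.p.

-0.461

r = Cov(p,q) / (s_p · s_q) = -62.566 / (6.484 × 20.938)
  = -62.566 / 135.7620 ≈ -0.461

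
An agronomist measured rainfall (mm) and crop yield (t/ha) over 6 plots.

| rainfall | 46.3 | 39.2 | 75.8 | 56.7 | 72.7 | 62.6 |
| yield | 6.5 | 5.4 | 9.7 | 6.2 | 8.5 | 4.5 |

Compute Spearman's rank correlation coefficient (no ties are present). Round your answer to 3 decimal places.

Rank rainfall: 2, 1, 6, 3, 5, 4
Rank yield: 4, 2, 6, 3, 5, 1
d = rank(rainfall) − rank(yield): -2, -1, 0, 0, 0, 3; Σd² = 14
ρ = 1 − 6Σd² / [n(n²−1)] = 1 − 6×14 / (6×35) = 1 − 84/210 ≈ 0.600

0.600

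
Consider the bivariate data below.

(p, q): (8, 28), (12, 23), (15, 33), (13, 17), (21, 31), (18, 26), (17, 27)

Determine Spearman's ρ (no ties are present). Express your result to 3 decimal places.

Rank p: 1, 2, 4, 3, 7, 6, 5
Rank q: 5, 2, 7, 1, 6, 3, 4
d = rank(p) − rank(q): -4, 0, -3, 2, 1, 3, 1; Σd² = 40
ρ = 1 − 6Σd² / [n(n²−1)] = 1 − 6×40 / (7×48) = 1 − 240/336 ≈ 0.286

0.286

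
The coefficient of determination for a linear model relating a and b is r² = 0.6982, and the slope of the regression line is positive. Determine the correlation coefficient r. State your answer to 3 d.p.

0.836

|r| = √0.6982 = 0.836
The association is positive, so r = 0.836.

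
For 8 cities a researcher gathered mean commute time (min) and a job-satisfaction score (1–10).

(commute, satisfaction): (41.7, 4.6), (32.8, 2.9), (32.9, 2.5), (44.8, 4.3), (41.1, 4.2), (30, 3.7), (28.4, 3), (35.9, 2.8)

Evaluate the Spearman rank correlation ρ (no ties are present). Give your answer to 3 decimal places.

Rank commute: 7, 3, 4, 8, 6, 2, 1, 5
Rank satisfaction: 8, 3, 1, 7, 6, 5, 4, 2
d = rank(commute) − rank(satisfaction): -1, 0, 3, 1, 0, -3, -3, 3; Σd² = 38
ρ = 1 − 6Σd² / [n(n²−1)] = 1 − 6×38 / (8×63) = 1 − 228/504 ≈ 0.548

0.548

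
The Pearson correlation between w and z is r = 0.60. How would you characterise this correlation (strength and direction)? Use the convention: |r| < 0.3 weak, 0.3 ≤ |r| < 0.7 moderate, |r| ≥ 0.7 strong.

r = 0.60 > 0 so the relationship is positive.
|r| = 0.60, which falls in the moderate range.

moderate positive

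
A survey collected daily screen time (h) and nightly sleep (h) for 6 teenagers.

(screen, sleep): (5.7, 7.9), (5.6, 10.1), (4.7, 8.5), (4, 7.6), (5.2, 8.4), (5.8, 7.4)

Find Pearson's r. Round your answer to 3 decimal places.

0.212

n = 6, Σx = 31, Σy = 49.9, Σx² = 162.62, Σy² = 419.75, Σxy = 258.54
nΣxy − ΣxΣy = 1551.24 − 1546.9 = 4.34
nΣx² − (Σx)² = 975.72 − 961 = 14.72; nΣy² − (Σy)² = 2518.5 − 2490.01 = 28.49
r = 4.34 / √(14.72 × 28.49) = 4.34 / 20.4786 ≈ 0.212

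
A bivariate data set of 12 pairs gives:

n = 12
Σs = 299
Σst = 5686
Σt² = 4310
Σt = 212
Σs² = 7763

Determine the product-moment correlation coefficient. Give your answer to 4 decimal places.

r = (nΣst − ΣsΣt) / √[(nΣs² − (Σs)²)(nΣt² − (Σt)²)]
Numerator: 12×5686 − 299×212 = 4844
Denominator: √[(93156 − 89401)(51720 − 44944)] = √[3755 × 6776] = 5044.1927
r = 4844 / 5044.1927 ≈ 0.9603

0.9603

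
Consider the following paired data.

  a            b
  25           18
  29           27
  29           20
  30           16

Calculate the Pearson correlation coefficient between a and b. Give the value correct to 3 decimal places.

0.149

n = 4, Σa = 113, Σb = 81, Σa² = 3207, Σb² = 1709, Σab = 2293
nΣab − ΣaΣb = 9172 − 9153 = 19
nΣa² − (Σa)² = 12828 − 12769 = 59; nΣb² − (Σb)² = 6836 − 6561 = 275
r = 19 / √(59 × 275) = 19 / 127.3774 ≈ 0.149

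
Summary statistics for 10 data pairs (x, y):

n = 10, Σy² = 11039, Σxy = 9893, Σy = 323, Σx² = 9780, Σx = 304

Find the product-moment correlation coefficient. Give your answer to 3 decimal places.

r = (nΣxy − ΣxΣy) / √[(nΣx² − (Σx)²)(nΣy² − (Σy)²)]
Numerator: 10×9893 − 304×323 = 738
Denominator: √[(97800 − 92416)(110390 − 104329)] = √[5384 × 6061] = 5712.4797
r = 738 / 5712.4797 ≈ 0.129

0.129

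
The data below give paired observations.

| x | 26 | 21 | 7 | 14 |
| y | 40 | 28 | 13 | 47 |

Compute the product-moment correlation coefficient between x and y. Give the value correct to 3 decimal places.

n = 4, Σx = 68, Σy = 128, Σx² = 1362, Σy² = 4762, Σxy = 2377
nΣxy − ΣxΣy = 9508 − 8704 = 804
nΣx² − (Σx)² = 5448 − 4624 = 824; nΣy² − (Σy)² = 19048 − 16384 = 2664
r = 804 / √(824 × 2664) = 804 / 1481.5991 ≈ 0.543

0.543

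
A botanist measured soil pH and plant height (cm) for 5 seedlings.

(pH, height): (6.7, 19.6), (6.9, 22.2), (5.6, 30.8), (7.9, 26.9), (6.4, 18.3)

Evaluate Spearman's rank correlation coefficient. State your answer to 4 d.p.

0.0000

Rank pH: 3, 4, 1, 5, 2
Rank height: 2, 3, 5, 4, 1
d = rank(pH) − rank(height): 1, 1, -4, 1, 1; Σd² = 20
ρ = 1 − 6Σd² / [n(n²−1)] = 1 − 6×20 / (5×24) = 1 − 120/120 ≈ 0.0000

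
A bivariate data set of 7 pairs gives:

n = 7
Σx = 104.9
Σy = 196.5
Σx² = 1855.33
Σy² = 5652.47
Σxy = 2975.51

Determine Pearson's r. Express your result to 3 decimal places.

0.157

r = (nΣxy − ΣxΣy) / √[(nΣx² − (Σx)²)(nΣy² − (Σy)²)]
Numerator: 7×2975.51 − 104.9×196.5 = 215.72
Denominator: √[(12987.31 − 11004.01)(39567.29 − 38612.25)] = √[1983.3 × 955.04] = 1376.2743
r = 215.72 / 1376.2743 ≈ 0.157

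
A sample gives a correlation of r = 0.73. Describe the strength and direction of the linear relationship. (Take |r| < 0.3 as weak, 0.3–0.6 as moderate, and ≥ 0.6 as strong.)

r = 0.73 > 0 so the relationship is positive.
|r| = 0.73, which falls in the strong range.

strong positive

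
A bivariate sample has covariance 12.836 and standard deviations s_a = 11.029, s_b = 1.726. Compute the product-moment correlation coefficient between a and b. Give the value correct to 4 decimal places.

0.6743

r = Cov(a,b) / (s_a · s_b) = 12.836 / (11.029 × 1.726)
  = 12.836 / 19.0361 ≈ 0.6743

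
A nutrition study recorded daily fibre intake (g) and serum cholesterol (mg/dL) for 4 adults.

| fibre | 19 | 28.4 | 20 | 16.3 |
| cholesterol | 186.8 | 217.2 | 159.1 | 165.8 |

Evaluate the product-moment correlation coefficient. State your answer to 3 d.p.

0.855

n = 4, Σx = 83.7, Σy = 728.9, Σx² = 1833.25, Σy² = 134872.53, Σxy = 15602.22
nΣxy − ΣxΣy = 62408.88 − 61008.93 = 1399.95
nΣx² − (Σx)² = 7333 − 7005.69 = 327.31; nΣy² − (Σy)² = 539490.12 − 531295.21 = 8194.91
r = 1399.95 / √(327.31 × 8194.91) = 1399.95 / 1637.7655 ≈ 0.855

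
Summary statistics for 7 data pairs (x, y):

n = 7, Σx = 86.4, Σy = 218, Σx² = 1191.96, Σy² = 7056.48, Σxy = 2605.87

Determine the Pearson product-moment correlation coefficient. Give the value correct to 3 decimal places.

-0.463

r = (nΣxy − ΣxΣy) / √[(nΣx² − (Σx)²)(nΣy² − (Σy)²)]
Numerator: 7×2605.87 − 86.4×218 = -594.11
Denominator: √[(8343.72 − 7464.96)(49395.36 − 47524)] = √[878.76 × 1871.36] = 1282.3714
r = -594.11 / 1282.3714 ≈ -0.463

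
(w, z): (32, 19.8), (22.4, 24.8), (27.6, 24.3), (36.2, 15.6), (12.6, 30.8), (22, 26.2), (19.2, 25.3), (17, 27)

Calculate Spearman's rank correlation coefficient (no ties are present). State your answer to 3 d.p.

Rank w: 7, 5, 6, 8, 1, 4, 3, 2
Rank z: 2, 4, 3, 1, 8, 6, 5, 7
d = rank(w) − rank(z): 5, 1, 3, 7, -7, -2, -2, -5; Σd² = 166
ρ = 1 − 6Σd² / [n(n²−1)] = 1 − 6×166 / (8×63) = 1 − 996/504 ≈ -0.976

-0.976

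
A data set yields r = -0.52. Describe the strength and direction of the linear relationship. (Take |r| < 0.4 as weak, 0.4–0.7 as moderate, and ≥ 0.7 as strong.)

r = -0.52 < 0 so the relationship is negative.
|r| = 0.52, which falls in the moderate range.

moderate negative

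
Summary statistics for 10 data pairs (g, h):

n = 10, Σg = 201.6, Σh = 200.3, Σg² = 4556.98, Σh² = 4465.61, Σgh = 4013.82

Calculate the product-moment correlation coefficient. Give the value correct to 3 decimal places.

-0.051

r = (nΣgh − ΣgΣh) / √[(nΣg² − (Σg)²)(nΣh² − (Σh)²)]
Numerator: 10×4013.82 − 201.6×200.3 = -242.28
Denominator: √[(45569.8 − 40642.56)(44656.1 − 40120.09)] = √[4927.24 × 4536.01] = 4727.5797
r = -242.28 / 4727.5797 ≈ -0.051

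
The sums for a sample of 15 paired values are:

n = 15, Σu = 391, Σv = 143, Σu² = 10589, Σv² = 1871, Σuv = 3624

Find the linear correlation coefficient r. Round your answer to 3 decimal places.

-0.231

r = (nΣuv − ΣuΣv) / √[(nΣu² − (Σu)²)(nΣv² − (Σv)²)]
Numerator: 15×3624 − 391×143 = -1553
Denominator: √[(158835 − 152881)(28065 − 20449)] = √[5954 × 7616] = 6733.9189
r = -1553 / 6733.9189 ≈ -0.231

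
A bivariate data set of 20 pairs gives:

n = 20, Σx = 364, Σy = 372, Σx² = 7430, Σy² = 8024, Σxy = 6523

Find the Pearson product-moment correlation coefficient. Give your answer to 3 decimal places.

r = (nΣxy − ΣxΣy) / √[(nΣx² − (Σx)²)(nΣy² − (Σy)²)]
Numerator: 20×6523 − 364×372 = -4948
Denominator: √[(148600 − 132496)(160480 − 138384)] = √[16104 × 22096] = 18863.5623
r = -4948 / 18863.5623 ≈ -0.262

-0.262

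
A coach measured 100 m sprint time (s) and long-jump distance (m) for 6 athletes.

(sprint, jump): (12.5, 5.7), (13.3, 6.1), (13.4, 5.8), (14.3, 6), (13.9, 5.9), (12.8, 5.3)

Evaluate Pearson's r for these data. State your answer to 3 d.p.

0.624

n = 6, Σx = 80.2, Σy = 34.8, Σx² = 1074.24, Σy² = 202.24, Σxy = 465.75
nΣxy − ΣxΣy = 2794.5 − 2790.96 = 3.54
nΣx² − (Σx)² = 6445.44 − 6432.04 = 13.4; nΣy² − (Σy)² = 1213.44 − 1211.04 = 2.4
r = 3.54 / √(13.4 × 2.4) = 3.54 / 5.6710 ≈ 0.624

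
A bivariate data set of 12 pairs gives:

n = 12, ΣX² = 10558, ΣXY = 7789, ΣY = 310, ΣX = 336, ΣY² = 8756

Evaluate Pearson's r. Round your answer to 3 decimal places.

r = (nΣXY − ΣXΣY) / √[(nΣX² − (ΣX)²)(nΣY² − (ΣY)²)]
Numerator: 12×7789 − 336×310 = -10692
Denominator: √[(126696 − 112896)(105072 − 96100)] = √[13800 × 8972] = 11127.1560
r = -10692 / 11127.1560 ≈ -0.961

-0.961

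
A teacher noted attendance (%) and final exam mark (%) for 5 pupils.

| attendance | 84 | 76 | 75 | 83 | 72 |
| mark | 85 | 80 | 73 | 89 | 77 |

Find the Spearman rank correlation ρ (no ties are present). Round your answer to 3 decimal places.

Rank attendance: 5, 3, 2, 4, 1
Rank mark: 4, 3, 1, 5, 2
d = rank(attendance) − rank(mark): 1, 0, 1, -1, -1; Σd² = 4
ρ = 1 − 6Σd² / [n(n²−1)] = 1 − 6×4 / (5×24) = 1 − 24/120 ≈ 0.800

0.800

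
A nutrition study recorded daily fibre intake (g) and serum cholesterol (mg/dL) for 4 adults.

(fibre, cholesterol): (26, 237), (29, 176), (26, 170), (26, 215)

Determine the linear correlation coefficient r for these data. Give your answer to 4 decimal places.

-0.4898

n = 4, Σx = 107, Σy = 798, Σx² = 2869, Σy² = 162270, Σxy = 21276
nΣxy − ΣxΣy = 85104 − 85386 = -282
nΣx² − (Σx)² = 11476 − 11449 = 27; nΣy² − (Σy)² = 649080 − 636804 = 12276
r = -282 / √(27 × 12276) = -282 / 575.7187 ≈ -0.4898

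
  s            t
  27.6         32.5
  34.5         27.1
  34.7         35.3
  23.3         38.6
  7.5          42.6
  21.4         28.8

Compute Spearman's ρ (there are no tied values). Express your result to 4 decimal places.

-0.4286

Rank s: 4, 5, 6, 3, 1, 2
Rank t: 3, 1, 4, 5, 6, 2
d = rank(s) − rank(t): 1, 4, 2, -2, -5, 0; Σd² = 50
ρ = 1 − 6Σd² / [n(n²−1)] = 1 − 6×50 / (6×35) = 1 − 300/210 ≈ -0.4286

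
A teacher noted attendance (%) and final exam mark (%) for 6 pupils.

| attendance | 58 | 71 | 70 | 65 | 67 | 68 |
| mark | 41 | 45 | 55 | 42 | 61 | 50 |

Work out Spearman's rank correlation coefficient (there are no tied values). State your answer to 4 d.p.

Rank attendance: 1, 6, 5, 2, 3, 4
Rank mark: 1, 3, 5, 2, 6, 4
d = rank(attendance) − rank(mark): 0, 3, 0, 0, -3, 0; Σd² = 18
ρ = 1 − 6Σd² / [n(n²−1)] = 1 − 6×18 / (6×35) = 1 − 108/210 ≈ 0.4857

0.4857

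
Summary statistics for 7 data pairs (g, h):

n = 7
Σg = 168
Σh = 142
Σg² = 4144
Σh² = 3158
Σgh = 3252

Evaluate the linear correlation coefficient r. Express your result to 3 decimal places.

-0.885

r = (nΣgh − ΣgΣh) / √[(nΣg² − (Σg)²)(nΣh² − (Σh)²)]
Numerator: 7×3252 − 168×142 = -1092
Denominator: √[(29008 − 28224)(22106 − 20164)] = √[784 × 1942] = 1233.9076
r = -1092 / 1233.9076 ≈ -0.885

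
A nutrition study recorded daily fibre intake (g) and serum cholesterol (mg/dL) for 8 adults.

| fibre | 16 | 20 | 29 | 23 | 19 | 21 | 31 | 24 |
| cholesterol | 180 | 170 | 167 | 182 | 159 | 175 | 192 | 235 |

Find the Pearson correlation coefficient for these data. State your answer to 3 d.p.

0.240

n = 8, Σx = 183, Σy = 1460, Σx² = 4365, Σy² = 270308, Σxy = 33597
nΣxy − ΣxΣy = 268776 − 267180 = 1596
nΣx² − (Σx)² = 34920 − 33489 = 1431; nΣy² − (Σy)² = 2162464 − 2131600 = 30864
r = 1596 / √(1431 × 30864) = 1596 / 6645.7794 ≈ 0.240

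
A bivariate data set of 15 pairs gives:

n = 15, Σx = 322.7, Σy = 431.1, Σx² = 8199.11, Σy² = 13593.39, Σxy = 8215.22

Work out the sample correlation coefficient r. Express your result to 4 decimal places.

r = (nΣxy − ΣxΣy) / √[(nΣx² − (Σx)²)(nΣy² − (Σy)²)]
Numerator: 15×8215.22 − 322.7×431.1 = -15887.67
Denominator: √[(122986.65 − 104135.29)(203900.85 − 185847.21)] = √[18851.36 × 18053.64] = 18448.1887
r = -15887.67 / 18448.1887 ≈ -0.8612

-0.8612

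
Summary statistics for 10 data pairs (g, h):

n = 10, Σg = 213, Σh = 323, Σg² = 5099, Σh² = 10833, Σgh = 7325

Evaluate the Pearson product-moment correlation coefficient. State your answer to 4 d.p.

r = (nΣgh − ΣgΣh) / √[(nΣg² − (Σg)²)(nΣh² − (Σh)²)]
Numerator: 10×7325 − 213×323 = 4451
Denominator: √[(50990 − 45369)(108330 − 104329)] = √[5621 × 4001] = 4742.3223
r = 4451 / 4742.3223 ≈ 0.9386

0.9386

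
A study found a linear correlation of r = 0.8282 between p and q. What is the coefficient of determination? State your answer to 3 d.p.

0.686

r² = (0.8282)² = 0.686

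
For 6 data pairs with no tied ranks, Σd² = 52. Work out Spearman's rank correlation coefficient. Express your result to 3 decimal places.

ρ = 1 − 6Σd² / [n(n²−1)] = 1 − 6×52 / (6×35)
  = 1 − 312/210 = 1 − 1.4857 ≈ -0.486

-0.486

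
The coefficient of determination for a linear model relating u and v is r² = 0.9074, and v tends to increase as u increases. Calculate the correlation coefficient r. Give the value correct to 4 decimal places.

|r| = √0.9074 = 0.9526
The association is positive, so r = 0.9526.

0.9526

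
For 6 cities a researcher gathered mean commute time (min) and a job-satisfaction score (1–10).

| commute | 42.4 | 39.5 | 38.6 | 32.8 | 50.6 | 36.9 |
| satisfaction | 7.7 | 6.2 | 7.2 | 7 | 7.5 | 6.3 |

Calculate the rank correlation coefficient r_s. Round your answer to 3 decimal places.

Rank commute: 5, 4, 3, 1, 6, 2
Rank satisfaction: 6, 1, 4, 3, 5, 2
d = rank(commute) − rank(satisfaction): -1, 3, -1, -2, 1, 0; Σd² = 16
ρ = 1 − 6Σd² / [n(n²−1)] = 1 − 6×16 / (6×35) = 1 − 96/210 ≈ 0.543

0.543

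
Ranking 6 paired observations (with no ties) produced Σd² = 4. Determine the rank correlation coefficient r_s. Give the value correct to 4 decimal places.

ρ = 1 − 6Σd² / [n(n²−1)] = 1 − 6×4 / (6×35)
  = 1 − 24/210 = 1 − 0.11429 ≈ 0.8857

0.8857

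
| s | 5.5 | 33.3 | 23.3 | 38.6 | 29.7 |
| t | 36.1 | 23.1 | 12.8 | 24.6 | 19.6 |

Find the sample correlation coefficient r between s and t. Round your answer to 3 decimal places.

n = 5, Σs = 130.4, Σt = 116.2, Σs² = 4054.08, Σt² = 2989.98, Σst = 2797.7
nΣst − ΣsΣt = 13988.5 − 15152.48 = -1163.98
nΣs² − (Σs)² = 20270.4 − 17004.16 = 3266.24; nΣt² − (Σt)² = 14949.9 − 13502.44 = 1447.46
r = -1163.98 / √(3266.24 × 1447.46) = -1163.98 / 2174.3394 ≈ -0.535

-0.535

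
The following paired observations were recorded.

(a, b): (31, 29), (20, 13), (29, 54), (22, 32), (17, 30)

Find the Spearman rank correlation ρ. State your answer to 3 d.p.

Rank a: 5, 2, 4, 3, 1
Rank b: 2, 1, 5, 4, 3
d = rank(a) − rank(b): 3, 1, -1, -1, -2; Σd² = 16
ρ = 1 − 6Σd² / [n(n²−1)] = 1 − 6×16 / (5×24) = 1 − 96/120 ≈ 0.200

0.200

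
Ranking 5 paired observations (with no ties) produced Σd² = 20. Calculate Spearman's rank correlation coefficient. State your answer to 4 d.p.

ρ = 1 − 6Σd² / [n(n²−1)] = 1 − 6×20 / (5×24)
  = 1 − 120/120 = 1 − 1.00000 ≈ 0.0000

0.0000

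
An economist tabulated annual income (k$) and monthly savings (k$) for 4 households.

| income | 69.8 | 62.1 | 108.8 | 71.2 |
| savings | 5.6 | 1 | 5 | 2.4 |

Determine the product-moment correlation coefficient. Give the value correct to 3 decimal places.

0.559

n = 4, Σx = 311.9, Σy = 14, Σx² = 25635.33, Σy² = 63.12, Σxy = 1167.86
nΣxy − ΣxΣy = 4671.44 − 4366.6 = 304.84
nΣx² − (Σx)² = 102541.32 − 97281.61 = 5259.71; nΣy² − (Σy)² = 252.48 − 196 = 56.48
r = 304.84 / √(5259.71 × 56.48) = 304.84 / 545.0398 ≈ 0.559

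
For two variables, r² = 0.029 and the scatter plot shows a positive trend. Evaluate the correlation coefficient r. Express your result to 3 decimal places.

0.170

|r| = √0.029 = 0.170
The association is positive, so r = 0.170.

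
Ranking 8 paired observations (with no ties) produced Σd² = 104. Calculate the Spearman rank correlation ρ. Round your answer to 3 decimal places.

-0.238

ρ = 1 − 6Σd² / [n(n²−1)] = 1 − 6×104 / (8×63)
  = 1 − 624/504 = 1 − 1.2381 ≈ -0.238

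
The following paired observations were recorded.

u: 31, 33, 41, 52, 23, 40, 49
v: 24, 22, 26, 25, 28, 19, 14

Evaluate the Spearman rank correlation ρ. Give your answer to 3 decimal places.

Rank u: 2, 3, 5, 7, 1, 4, 6
Rank v: 4, 3, 6, 5, 7, 2, 1
d = rank(u) − rank(v): -2, 0, -1, 2, -6, 2, 5; Σd² = 74
ρ = 1 − 6Σd² / [n(n²−1)] = 1 − 6×74 / (7×48) = 1 − 444/336 ≈ -0.321

-0.321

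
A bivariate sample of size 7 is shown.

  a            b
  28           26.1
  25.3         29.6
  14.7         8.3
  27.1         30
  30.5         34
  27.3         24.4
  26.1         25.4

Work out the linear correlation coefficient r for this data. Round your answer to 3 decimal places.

n = 7, Σa = 179, Σb = 177.8, Σa² = 4731.34, Σb² = 4922.78, Σab = 4780.75
nΣab − ΣaΣb = 33465.25 − 31826.2 = 1639.05
nΣa² − (Σa)² = 33119.38 − 32041 = 1078.38; nΣb² − (Σb)² = 34459.46 − 31612.84 = 2846.62
r = 1639.05 / √(1078.38 × 2846.62) = 1639.05 / 1752.0668 ≈ 0.935

0.935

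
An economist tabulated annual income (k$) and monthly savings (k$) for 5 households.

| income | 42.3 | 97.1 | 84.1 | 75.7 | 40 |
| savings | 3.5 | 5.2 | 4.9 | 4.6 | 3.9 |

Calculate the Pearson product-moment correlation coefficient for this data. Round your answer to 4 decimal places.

n = 5, Σx = 339.2, Σy = 22.1, Σx² = 25621, Σy² = 99.67, Σxy = 1569.28
nΣxy − ΣxΣy = 7846.4 − 7496.32 = 350.08
nΣx² − (Σx)² = 128105 − 115056.64 = 13048.36; nΣy² − (Σy)² = 498.35 − 488.41 = 9.94
r = 350.08 / √(13048.36 × 9.94) = 350.08 / 360.1398 ≈ 0.9721

0.9721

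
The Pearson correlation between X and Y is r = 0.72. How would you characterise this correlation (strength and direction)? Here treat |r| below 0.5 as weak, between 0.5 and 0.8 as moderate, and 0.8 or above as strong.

moderate positive

r = 0.72 > 0 so the relationship is positive.
|r| = 0.72, which falls in the moderate range.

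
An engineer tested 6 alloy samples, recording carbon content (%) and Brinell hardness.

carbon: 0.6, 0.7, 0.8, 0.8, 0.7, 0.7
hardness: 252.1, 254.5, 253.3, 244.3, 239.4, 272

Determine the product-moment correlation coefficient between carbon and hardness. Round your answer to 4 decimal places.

n = 6, Σx = 4.3, Σy = 1515.6, Σx² = 3.11, Σy² = 383464.4, Σxy = 1085.47
nΣxy − ΣxΣy = 6512.82 − 6517.08 = -4.26
nΣx² − (Σx)² = 18.66 − 18.49 = 0.17; nΣy² − (Σy)² = 2300786.4 − 2297043.36 = 3743.04
r = -4.26 / √(0.17 × 3743.04) = -4.26 / 25.2253 ≈ -0.1689

-0.1689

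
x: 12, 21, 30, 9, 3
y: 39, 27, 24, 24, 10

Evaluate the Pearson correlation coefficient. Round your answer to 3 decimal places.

0.322

n = 5, Σx = 75, Σy = 124, Σx² = 1575, Σy² = 3502, Σxy = 2001
nΣxy − ΣxΣy = 10005 − 9300 = 705
nΣx² − (Σx)² = 7875 − 5625 = 2250; nΣy² − (Σy)² = 17510 − 15376 = 2134
r = 705 / √(2250 × 2134) = 705 / 2191.2325 ≈ 0.322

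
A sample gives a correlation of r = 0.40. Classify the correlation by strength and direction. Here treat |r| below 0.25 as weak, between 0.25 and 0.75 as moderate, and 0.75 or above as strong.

r = 0.40 > 0 so the relationship is positive.
|r| = 0.40, which falls in the moderate range.

moderate positive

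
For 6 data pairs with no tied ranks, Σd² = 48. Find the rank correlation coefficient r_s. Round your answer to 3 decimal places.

ρ = 1 − 6Σd² / [n(n²−1)] = 1 − 6×48 / (6×35)
  = 1 − 288/210 = 1 − 1.3714 ≈ -0.371

-0.371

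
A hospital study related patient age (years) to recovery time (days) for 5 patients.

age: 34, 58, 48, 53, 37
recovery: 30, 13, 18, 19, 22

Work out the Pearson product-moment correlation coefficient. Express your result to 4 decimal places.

-0.9046

n = 5, Σx = 230, Σy = 102, Σx² = 11002, Σy² = 2238, Σxy = 4459
nΣxy − ΣxΣy = 22295 − 23460 = -1165
nΣx² − (Σx)² = 55010 − 52900 = 2110; nΣy² − (Σy)² = 11190 − 10404 = 786
r = -1165 / √(2110 × 786) = -1165 / 1287.8121 ≈ -0.9046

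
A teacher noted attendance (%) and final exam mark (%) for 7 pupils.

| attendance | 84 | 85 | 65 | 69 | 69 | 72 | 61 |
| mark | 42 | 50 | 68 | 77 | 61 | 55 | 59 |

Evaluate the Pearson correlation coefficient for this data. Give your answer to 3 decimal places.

n = 7, Σx = 505, Σy = 412, Σx² = 36933, Σy² = 25044, Σxy = 29279
nΣxy − ΣxΣy = 204953 − 208060 = -3107
nΣx² − (Σx)² = 258531 − 255025 = 3506; nΣy² − (Σy)² = 175308 − 169744 = 5564
r = -3107 / √(3506 × 5564) = -3107 / 4416.7164 ≈ -0.703

-0.703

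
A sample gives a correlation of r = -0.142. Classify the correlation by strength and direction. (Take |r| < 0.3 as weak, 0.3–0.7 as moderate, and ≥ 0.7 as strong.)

r = -0.142 < 0 so the relationship is negative.
|r| = 0.142, which falls in the weak range.

weak negative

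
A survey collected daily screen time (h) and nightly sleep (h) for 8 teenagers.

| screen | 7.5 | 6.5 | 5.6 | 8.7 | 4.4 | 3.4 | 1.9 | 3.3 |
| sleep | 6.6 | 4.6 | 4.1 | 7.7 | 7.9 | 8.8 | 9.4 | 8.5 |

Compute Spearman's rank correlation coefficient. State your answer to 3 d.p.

Rank screen: 7, 6, 5, 8, 4, 3, 1, 2
Rank sleep: 3, 2, 1, 4, 5, 7, 8, 6
d = rank(screen) − rank(sleep): 4, 4, 4, 4, -1, -4, -7, -4; Σd² = 146
ρ = 1 − 6Σd² / [n(n²−1)] = 1 − 6×146 / (8×63) = 1 − 876/504 ≈ -0.738

-0.738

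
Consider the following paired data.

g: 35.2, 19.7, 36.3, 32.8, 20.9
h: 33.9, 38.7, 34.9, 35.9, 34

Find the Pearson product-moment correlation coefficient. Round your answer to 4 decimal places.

-0.4793

n = 5, Σg = 144.9, Σh = 177.4, Σg² = 4457.47, Σh² = 6309.72, Σgh = 5110.66
nΣgh − ΣgΣh = 25553.3 − 25705.26 = -151.96
nΣg² − (Σg)² = 22287.35 − 20996.01 = 1291.34; nΣh² − (Σh)² = 31548.6 − 31470.76 = 77.84
r = -151.96 / √(1291.34 × 77.84) = -151.96 / 317.0456 ≈ -0.4793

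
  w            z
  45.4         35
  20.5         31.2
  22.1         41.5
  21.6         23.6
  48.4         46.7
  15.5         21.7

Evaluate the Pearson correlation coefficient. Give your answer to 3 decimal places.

n = 6, Σw = 173.5, Σz = 199.7, Σw² = 6019.19, Σz² = 7129.43, Σwz = 6252.14
nΣwz − ΣwΣz = 37512.84 − 34647.95 = 2864.89
nΣw² − (Σw)² = 36115.14 − 30102.25 = 6012.89; nΣz² − (Σz)² = 42776.58 − 39880.09 = 2896.49
r = 2864.89 / √(6012.89 × 2896.49) = 2864.89 / 4173.2812 ≈ 0.686

0.686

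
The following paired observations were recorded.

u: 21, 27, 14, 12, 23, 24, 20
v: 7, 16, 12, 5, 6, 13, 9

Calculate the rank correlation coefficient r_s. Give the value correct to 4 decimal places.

0.6429

Rank u: 4, 7, 2, 1, 5, 6, 3
Rank v: 3, 7, 5, 1, 2, 6, 4
d = rank(u) − rank(v): 1, 0, -3, 0, 3, 0, -1; Σd² = 20
ρ = 1 − 6Σd² / [n(n²−1)] = 1 − 6×20 / (7×48) = 1 − 120/336 ≈ 0.6429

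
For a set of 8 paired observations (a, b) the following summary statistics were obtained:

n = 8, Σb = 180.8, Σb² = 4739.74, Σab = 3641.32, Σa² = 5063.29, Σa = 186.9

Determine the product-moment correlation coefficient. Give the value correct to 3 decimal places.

r = (nΣab − ΣaΣb) / √[(nΣa² − (Σa)²)(nΣb² − (Σb)²)]
Numerator: 8×3641.32 − 186.9×180.8 = -4660.96
Denominator: √[(40506.32 − 34931.61)(37917.92 − 32688.64)] = √[5574.71 × 5229.28] = 5399.2332
r = -4660.96 / 5399.2332 ≈ -0.863

-0.863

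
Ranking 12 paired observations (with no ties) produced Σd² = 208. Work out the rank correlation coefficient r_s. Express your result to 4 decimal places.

ρ = 1 − 6Σd² / [n(n²−1)] = 1 − 6×208 / (12×143)
  = 1 − 1248/1716 = 1 − 0.72727 ≈ 0.2727

0.2727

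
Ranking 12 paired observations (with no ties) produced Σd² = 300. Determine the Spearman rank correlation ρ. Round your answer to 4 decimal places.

-0.0490

ρ = 1 − 6Σd² / [n(n²−1)] = 1 − 6×300 / (12×143)
  = 1 − 1800/1716 = 1 − 1.04895 ≈ -0.0490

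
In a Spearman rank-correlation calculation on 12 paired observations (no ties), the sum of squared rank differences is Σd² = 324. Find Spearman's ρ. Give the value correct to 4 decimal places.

-0.1329

ρ = 1 − 6Σd² / [n(n²−1)] = 1 − 6×324 / (12×143)
  = 1 − 1944/1716 = 1 − 1.13287 ≈ -0.1329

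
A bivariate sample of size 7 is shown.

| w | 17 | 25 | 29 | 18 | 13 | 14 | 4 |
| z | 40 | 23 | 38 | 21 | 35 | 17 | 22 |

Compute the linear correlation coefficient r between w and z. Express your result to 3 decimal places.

n = 7, Σw = 120, Σz = 196, Σw² = 2460, Σz² = 6012, Σwz = 3516
nΣwz − ΣwΣz = 24612 − 23520 = 1092
nΣw² − (Σw)² = 17220 − 14400 = 2820; nΣz² − (Σz)² = 42084 − 38416 = 3668
r = 1092 / √(2820 × 3668) = 1092 / 3216.1716 ≈ 0.340

0.340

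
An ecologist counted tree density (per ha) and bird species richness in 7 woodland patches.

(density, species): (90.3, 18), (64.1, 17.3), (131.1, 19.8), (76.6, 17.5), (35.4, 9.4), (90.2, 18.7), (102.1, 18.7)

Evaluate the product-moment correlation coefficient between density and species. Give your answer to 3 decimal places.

n = 7, Σx = 589.8, Σy = 119.4, Σx² = 55131.28, Σy² = 2109.32, Σxy = 10599.38
nΣxy − ΣxΣy = 74195.66 − 70422.12 = 3773.54
nΣx² − (Σx)² = 385918.96 − 347864.04 = 38054.92; nΣy² − (Σy)² = 14765.24 − 14256.36 = 508.88
r = 3773.54 / √(38054.92 × 508.88) = 3773.54 / 4400.6122 ≈ 0.858

0.858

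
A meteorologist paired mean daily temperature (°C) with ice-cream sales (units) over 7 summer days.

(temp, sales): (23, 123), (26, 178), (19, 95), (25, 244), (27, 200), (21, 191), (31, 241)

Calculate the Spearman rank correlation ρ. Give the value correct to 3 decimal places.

Rank temp: 3, 5, 1, 4, 6, 2, 7
Rank sales: 2, 3, 1, 7, 5, 4, 6
d = rank(temp) − rank(sales): 1, 2, 0, -3, 1, -2, 1; Σd² = 20
ρ = 1 − 6Σd² / [n(n²−1)] = 1 − 6×20 / (7×48) = 1 − 120/336 ≈ 0.643

0.643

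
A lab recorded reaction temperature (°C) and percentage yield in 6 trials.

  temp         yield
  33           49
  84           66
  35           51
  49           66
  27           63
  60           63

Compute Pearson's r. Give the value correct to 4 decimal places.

n = 6, Σx = 288, Σy = 358, Σx² = 16100, Σy² = 21652, Σxy = 17661
nΣxy − ΣxΣy = 105966 − 103104 = 2862
nΣx² − (Σx)² = 96600 − 82944 = 13656; nΣy² − (Σy)² = 129912 − 128164 = 1748
r = 2862 / √(13656 × 1748) = 2862 / 4885.7638 ≈ 0.5858

0.5858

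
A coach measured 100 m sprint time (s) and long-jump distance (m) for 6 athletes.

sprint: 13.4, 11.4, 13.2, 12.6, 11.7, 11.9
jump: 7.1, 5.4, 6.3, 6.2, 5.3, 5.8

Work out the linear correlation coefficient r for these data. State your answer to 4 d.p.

n = 6, Σx = 74.2, Σy = 36.1, Σx² = 921.02, Σy² = 219.43, Σxy = 449.01
nΣxy − ΣxΣy = 2694.06 − 2678.62 = 15.44
nΣx² − (Σx)² = 5526.12 − 5505.64 = 20.48; nΣy² − (Σy)² = 1316.58 − 1303.21 = 13.37
r = 15.44 / √(20.48 × 13.37) = 15.44 / 16.5474 ≈ 0.9331

0.9331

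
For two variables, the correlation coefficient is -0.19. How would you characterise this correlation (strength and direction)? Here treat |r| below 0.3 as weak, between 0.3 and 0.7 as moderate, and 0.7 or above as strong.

weak negative

r = -0.19 < 0 so the relationship is negative.
|r| = 0.19, which falls in the weak range.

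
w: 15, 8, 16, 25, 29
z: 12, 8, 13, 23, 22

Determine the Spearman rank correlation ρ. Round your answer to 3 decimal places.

Rank w: 2, 1, 3, 4, 5
Rank z: 2, 1, 3, 5, 4
d = rank(w) − rank(z): 0, 0, 0, -1, 1; Σd² = 2
ρ = 1 − 6Σd² / [n(n²−1)] = 1 − 6×2 / (5×24) = 1 − 12/120 ≈ 0.900

0.900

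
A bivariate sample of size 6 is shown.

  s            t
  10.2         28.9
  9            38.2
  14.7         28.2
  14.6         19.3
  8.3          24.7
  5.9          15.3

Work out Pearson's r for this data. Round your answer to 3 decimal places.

n = 6, Σs = 62.7, Σt = 154.6, Σs² = 717.99, Σt² = 4306.36, Σst = 1630.18
nΣst − ΣsΣt = 9781.08 − 9693.42 = 87.66
nΣs² − (Σs)² = 4307.94 − 3931.29 = 376.65; nΣt² − (Σt)² = 25838.16 − 23901.16 = 1937
r = 87.66 / √(376.65 × 1937) = 87.66 / 854.1493 ≈ 0.103

0.103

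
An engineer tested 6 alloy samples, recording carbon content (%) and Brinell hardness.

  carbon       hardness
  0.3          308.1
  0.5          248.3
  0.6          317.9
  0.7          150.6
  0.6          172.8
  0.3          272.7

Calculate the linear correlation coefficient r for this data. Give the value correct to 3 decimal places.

-0.635

n = 6, Σx = 3, Σy = 1470.4, Σx² = 1.64, Σy² = 384544.4, Σxy = 698.23
nΣxy − ΣxΣy = 4189.38 − 4411.2 = -221.82
nΣx² − (Σx)² = 9.84 − 9 = 0.84; nΣy² − (Σy)² = 2307266.4 − 2162076.16 = 145190.24
r = -221.82 / √(0.84 × 145190.24) = -221.82 / 349.2274 ≈ -0.635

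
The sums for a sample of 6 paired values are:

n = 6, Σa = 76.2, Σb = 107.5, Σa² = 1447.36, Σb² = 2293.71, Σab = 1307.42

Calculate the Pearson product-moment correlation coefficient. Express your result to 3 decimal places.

-0.138

r = (nΣab − ΣaΣb) / √[(nΣa² − (Σa)²)(nΣb² − (Σb)²)]
Numerator: 6×1307.42 − 76.2×107.5 = -346.98
Denominator: √[(8684.16 − 5806.44)(13762.26 − 11556.25)] = √[2877.72 × 2206.01] = 2519.5792
r = -346.98 / 2519.5792 ≈ -0.138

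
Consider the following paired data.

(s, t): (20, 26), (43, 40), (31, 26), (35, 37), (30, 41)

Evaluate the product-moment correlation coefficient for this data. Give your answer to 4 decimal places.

n = 5, Σs = 159, Σt = 170, Σs² = 5335, Σt² = 6002, Σst = 5571
nΣst − ΣsΣt = 27855 − 27030 = 825
nΣs² − (Σs)² = 26675 − 25281 = 1394; nΣt² − (Σt)² = 30010 − 28900 = 1110
r = 825 / √(1394 × 1110) = 825 / 1243.9212 ≈ 0.6632

0.6632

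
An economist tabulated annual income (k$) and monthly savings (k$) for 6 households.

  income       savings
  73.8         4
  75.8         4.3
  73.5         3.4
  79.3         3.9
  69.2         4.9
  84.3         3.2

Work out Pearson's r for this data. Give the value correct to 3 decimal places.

-0.723

n = 6, Σx = 455.9, Σy = 23.7, Σx² = 34777.95, Σy² = 95.51, Σxy = 1789.15
nΣxy − ΣxΣy = 10734.9 − 10804.83 = -69.93
nΣx² − (Σx)² = 208667.7 − 207844.81 = 822.89; nΣy² − (Σy)² = 573.06 − 561.69 = 11.37
r = -69.93 / √(822.89 × 11.37) = -69.93 / 96.7278 ≈ -0.723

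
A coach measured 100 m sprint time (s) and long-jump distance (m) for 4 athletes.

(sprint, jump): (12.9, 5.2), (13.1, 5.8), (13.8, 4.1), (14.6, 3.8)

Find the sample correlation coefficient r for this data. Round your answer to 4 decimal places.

n = 4, Σx = 54.4, Σy = 18.9, Σx² = 741.62, Σy² = 91.93, Σxy = 255.12
nΣxy − ΣxΣy = 1020.48 − 1028.16 = -7.68
nΣx² − (Σx)² = 2966.48 − 2959.36 = 7.12; nΣy² − (Σy)² = 367.72 − 357.21 = 10.51
r = -7.68 / √(7.12 × 10.51) = -7.68 / 8.6505 ≈ -0.8878

-0.8878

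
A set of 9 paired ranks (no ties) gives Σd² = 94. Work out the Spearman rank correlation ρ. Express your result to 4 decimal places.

ρ = 1 − 6Σd² / [n(n²−1)] = 1 − 6×94 / (9×80)
  = 1 − 564/720 = 1 − 0.78333 ≈ 0.2167

0.2167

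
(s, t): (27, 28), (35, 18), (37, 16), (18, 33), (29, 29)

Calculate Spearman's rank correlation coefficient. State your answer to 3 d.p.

-0.900

Rank s: 2, 4, 5, 1, 3
Rank t: 3, 2, 1, 5, 4
d = rank(s) − rank(t): -1, 2, 4, -4, -1; Σd² = 38
ρ = 1 − 6Σd² / [n(n²−1)] = 1 − 6×38 / (5×24) = 1 − 228/120 ≈ -0.900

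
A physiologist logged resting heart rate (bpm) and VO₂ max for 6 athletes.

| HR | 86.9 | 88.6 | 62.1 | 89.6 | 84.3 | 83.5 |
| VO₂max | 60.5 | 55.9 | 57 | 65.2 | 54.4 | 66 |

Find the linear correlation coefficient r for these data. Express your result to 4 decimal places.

0.2828

n = 6, Σx = 495, Σy = 359, Σx² = 41364.88, Σy² = 21600.46, Σxy = 29688.73
nΣxy − ΣxΣy = 178132.38 − 177705 = 427.38
nΣx² − (Σx)² = 248189.28 − 245025 = 3164.28; nΣy² − (Σy)² = 129602.76 − 128881 = 721.76
r = 427.38 / √(3164.28 × 721.76) = 427.38 / 1511.2415 ≈ 0.2828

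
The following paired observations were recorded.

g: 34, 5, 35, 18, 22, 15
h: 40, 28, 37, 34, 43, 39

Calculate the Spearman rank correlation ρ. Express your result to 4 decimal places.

0.4857

Rank g: 5, 1, 6, 3, 4, 2
Rank h: 5, 1, 3, 2, 6, 4
d = rank(g) − rank(h): 0, 0, 3, 1, -2, -2; Σd² = 18
ρ = 1 − 6Σd² / [n(n²−1)] = 1 − 6×18 / (6×35) = 1 − 108/210 ≈ 0.4857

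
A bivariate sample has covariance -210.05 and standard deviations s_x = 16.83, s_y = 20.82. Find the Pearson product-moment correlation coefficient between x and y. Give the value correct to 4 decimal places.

r = Cov(x,y) / (s_x · s_y) = -210.05 / (16.83 × 20.82)
  = -210.05 / 350.4006 ≈ -0.5995

-0.5995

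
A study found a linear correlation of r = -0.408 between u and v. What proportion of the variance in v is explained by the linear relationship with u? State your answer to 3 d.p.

0.166

r² = (-0.408)² = 0.166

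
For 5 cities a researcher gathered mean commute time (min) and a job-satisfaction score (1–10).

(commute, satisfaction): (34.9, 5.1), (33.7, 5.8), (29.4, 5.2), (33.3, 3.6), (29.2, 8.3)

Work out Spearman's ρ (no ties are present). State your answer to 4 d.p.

Rank commute: 5, 4, 2, 3, 1
Rank satisfaction: 2, 4, 3, 1, 5
d = rank(commute) − rank(satisfaction): 3, 0, -1, 2, -4; Σd² = 30
ρ = 1 − 6Σd² / [n(n²−1)] = 1 − 6×30 / (5×24) = 1 − 180/120 ≈ -0.5000

-0.5000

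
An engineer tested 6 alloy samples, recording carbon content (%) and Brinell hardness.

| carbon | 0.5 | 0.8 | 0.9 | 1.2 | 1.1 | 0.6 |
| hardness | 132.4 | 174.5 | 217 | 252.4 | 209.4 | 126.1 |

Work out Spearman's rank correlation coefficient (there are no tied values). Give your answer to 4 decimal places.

Rank carbon: 1, 3, 4, 6, 5, 2
Rank hardness: 2, 3, 5, 6, 4, 1
d = rank(carbon) − rank(hardness): -1, 0, -1, 0, 1, 1; Σd² = 4
ρ = 1 − 6Σd² / [n(n²−1)] = 1 − 6×4 / (6×35) = 1 − 24/210 ≈ 0.8857

0.8857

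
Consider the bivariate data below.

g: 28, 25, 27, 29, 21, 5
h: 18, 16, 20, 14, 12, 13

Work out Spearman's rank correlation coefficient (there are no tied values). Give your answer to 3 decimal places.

0.543

Rank g: 5, 3, 4, 6, 2, 1
Rank h: 5, 4, 6, 3, 1, 2
d = rank(g) − rank(h): 0, -1, -2, 3, 1, -1; Σd² = 16
ρ = 1 − 6Σd² / [n(n²−1)] = 1 − 6×16 / (6×35) = 1 − 96/210 ≈ 0.543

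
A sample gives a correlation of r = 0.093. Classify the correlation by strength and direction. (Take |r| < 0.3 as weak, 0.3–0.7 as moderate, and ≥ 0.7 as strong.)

weak positive

r = 0.093 > 0 so the relationship is positive.
|r| = 0.093, which falls in the weak range.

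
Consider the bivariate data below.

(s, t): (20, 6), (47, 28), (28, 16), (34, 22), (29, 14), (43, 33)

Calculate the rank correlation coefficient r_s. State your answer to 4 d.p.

Rank s: 1, 6, 2, 4, 3, 5
Rank t: 1, 5, 3, 4, 2, 6
d = rank(s) − rank(t): 0, 1, -1, 0, 1, -1; Σd² = 4
ρ = 1 − 6Σd² / [n(n²−1)] = 1 − 6×4 / (6×35) = 1 − 24/210 ≈ 0.8857

0.8857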